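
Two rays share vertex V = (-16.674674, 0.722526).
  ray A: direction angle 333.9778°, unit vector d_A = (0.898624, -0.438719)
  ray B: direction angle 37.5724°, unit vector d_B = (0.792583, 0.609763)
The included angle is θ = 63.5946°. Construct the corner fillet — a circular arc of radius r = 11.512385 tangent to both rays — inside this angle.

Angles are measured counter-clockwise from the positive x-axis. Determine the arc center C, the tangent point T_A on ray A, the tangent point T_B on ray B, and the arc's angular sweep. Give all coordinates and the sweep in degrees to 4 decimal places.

bisector direction at 5.7751° = (0.994925,0.100624)
center distance |VC| = r/sin(θ/2) = 11.512385/sin(31.7973°) = 21.848626
C = V + |VC|·bis = (5.0631,2.9210)
T_A = V + ((C−V)·d_A)·d_A = V + 18.5695·d_A = (0.0124,-7.4243)
T_B = V + ((C−V)·d_B)·d_B = V + 18.5695·d_B = (-1.9568,12.0455)
sweep = 180° − θ = 116.4054°

center=(5.0631,2.9210) T_A=(0.0124,-7.4243) T_B=(-1.9568,12.0455) sweep=116.4054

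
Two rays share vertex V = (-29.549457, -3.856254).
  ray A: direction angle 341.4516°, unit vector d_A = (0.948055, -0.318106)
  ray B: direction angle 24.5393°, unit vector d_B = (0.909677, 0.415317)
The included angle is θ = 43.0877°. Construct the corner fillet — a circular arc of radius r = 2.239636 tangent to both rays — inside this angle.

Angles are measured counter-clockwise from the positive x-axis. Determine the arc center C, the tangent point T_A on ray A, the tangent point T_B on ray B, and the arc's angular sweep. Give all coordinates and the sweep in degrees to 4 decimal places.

center=(-23.4588,-3.5375) T_A=(-24.1712,-5.6608) T_B=(-24.3889,-1.5002) sweep=136.9123

bisector direction at 2.9955° = (0.998634,0.052257)
center distance |VC| = r/sin(θ/2) = 2.239636/sin(21.5438°) = 6.099007
C = V + |VC|·bis = (-23.4588,-3.5375)
T_A = V + ((C−V)·d_A)·d_A = V + 5.6729·d_A = (-24.1712,-5.6608)
T_B = V + ((C−V)·d_B)·d_B = V + 5.6729·d_B = (-24.3889,-1.5002)
sweep = 180° − θ = 136.9123°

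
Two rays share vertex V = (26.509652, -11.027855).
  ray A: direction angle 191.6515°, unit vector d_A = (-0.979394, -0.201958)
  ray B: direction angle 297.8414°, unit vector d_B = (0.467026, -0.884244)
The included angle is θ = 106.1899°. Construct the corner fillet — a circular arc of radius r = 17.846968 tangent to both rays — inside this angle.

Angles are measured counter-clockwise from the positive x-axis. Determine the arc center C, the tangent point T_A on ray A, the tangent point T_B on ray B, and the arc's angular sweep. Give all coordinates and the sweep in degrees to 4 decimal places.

bisector direction at 244.7465° = (-0.426625,-0.904429)
center distance |VC| = r/sin(θ/2) = 17.846968/sin(53.0949°) = 22.318984
C = V + |VC|·bis = (16.9878,-31.2138)
T_A = V + ((C−V)·d_A)·d_A = V + 13.4023·d_A = (13.3835,-13.7346)
T_B = V + ((C−V)·d_B)·d_B = V + 13.4023·d_B = (32.7689,-22.8788)
sweep = 180° − θ = 73.8101°

center=(16.9878,-31.2138) T_A=(13.3835,-13.7346) T_B=(32.7689,-22.8788) sweep=73.8101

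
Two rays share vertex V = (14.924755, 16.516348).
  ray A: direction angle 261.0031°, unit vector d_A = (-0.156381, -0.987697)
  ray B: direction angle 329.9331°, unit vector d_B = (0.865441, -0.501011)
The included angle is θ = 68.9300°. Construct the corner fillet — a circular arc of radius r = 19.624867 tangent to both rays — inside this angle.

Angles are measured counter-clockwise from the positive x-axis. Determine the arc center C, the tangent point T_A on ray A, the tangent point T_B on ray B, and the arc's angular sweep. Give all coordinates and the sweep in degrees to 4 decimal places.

bisector direction at 295.4681° = (0.430009,-0.902825)
center distance |VC| = r/sin(θ/2) = 19.624867/sin(34.4650°) = 34.678871
C = V + |VC|·bis = (29.8370,-14.7926)
T_A = V + ((C−V)·d_A)·d_A = V + 28.5918·d_A = (10.4535,-11.7236)
T_B = V + ((C−V)·d_B)·d_B = V + 28.5918·d_B = (39.6692,2.1916)
sweep = 180° − θ = 111.0700°

center=(29.8370,-14.7926) T_A=(10.4535,-11.7236) T_B=(39.6692,2.1916) sweep=111.0700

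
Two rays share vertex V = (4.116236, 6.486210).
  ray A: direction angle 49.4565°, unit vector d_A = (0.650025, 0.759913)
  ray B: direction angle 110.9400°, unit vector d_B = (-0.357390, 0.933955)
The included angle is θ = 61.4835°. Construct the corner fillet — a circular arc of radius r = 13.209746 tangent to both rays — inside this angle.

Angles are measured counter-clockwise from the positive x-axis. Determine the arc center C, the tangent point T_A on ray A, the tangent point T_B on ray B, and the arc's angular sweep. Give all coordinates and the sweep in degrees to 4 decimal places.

bisector direction at 80.1983° = (0.170240,0.985403)
center distance |VC| = r/sin(θ/2) = 13.209746/sin(30.7417°) = 25.842211
C = V + |VC|·bis = (8.5156,31.9512)
T_A = V + ((C−V)·d_A)·d_A = V + 22.2109·d_A = (18.5539,23.3645)
T_B = V + ((C−V)·d_B)·d_B = V + 22.2109·d_B = (-3.8217,27.2302)
sweep = 180° − θ = 118.5165°

center=(8.5156,31.9512) T_A=(18.5539,23.3645) T_B=(-3.8217,27.2302) sweep=118.5165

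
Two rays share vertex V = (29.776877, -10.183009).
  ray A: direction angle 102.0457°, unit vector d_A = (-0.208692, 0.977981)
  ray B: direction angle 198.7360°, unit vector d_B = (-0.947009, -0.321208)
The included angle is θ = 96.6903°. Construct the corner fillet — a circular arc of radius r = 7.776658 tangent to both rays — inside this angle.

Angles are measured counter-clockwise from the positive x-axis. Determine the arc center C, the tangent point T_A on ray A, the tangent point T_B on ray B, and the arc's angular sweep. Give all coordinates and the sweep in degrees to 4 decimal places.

bisector direction at 150.3908° = (-0.869416,0.494081)
center distance |VC| = r/sin(θ/2) = 7.776658/sin(48.3451°) = 10.408260
C = V + |VC|·bis = (20.7278,-5.0405)
T_A = V + ((C−V)·d_A)·d_A = V + 6.9178·d_A = (28.3332,-3.4176)
T_B = V + ((C−V)·d_B)·d_B = V + 6.9178·d_B = (23.2257,-12.4051)
sweep = 180° − θ = 83.3097°

center=(20.7278,-5.0405) T_A=(28.3332,-3.4176) T_B=(23.2257,-12.4051) sweep=83.3097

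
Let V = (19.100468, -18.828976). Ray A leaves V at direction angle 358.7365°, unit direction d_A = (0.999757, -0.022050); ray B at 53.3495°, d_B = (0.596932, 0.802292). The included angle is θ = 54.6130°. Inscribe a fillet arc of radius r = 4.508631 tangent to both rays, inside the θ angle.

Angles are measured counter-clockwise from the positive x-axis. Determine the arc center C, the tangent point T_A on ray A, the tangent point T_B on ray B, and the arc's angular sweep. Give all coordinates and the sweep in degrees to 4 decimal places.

bisector direction at 26.0430° = (0.898465,0.439046)
center distance |VC| = r/sin(θ/2) = 4.508631/sin(27.3065°) = 9.828071
C = V + |VC|·bis = (27.9306,-14.5140)
T_A = V + ((C−V)·d_A)·d_A = V + 8.7329·d_A = (27.8312,-19.0215)
T_B = V + ((C−V)·d_B)·d_B = V + 8.7329·d_B = (24.3134,-11.8227)
sweep = 180° − θ = 125.3870°

center=(27.9306,-14.5140) T_A=(27.8312,-19.0215) T_B=(24.3134,-11.8227) sweep=125.3870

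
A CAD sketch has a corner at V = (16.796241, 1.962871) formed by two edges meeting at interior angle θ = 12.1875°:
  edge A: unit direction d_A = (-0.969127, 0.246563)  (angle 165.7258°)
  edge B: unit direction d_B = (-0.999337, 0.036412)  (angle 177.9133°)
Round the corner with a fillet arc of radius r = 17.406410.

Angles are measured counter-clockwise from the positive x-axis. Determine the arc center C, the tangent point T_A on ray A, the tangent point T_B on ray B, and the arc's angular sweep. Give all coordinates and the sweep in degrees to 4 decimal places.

center=(-145.5060,25.2945) T_A=(-141.2143,42.1635) T_B=(-146.1398,7.8996) sweep=167.8125

bisector direction at 171.8195° = (-0.989825,0.142291)
center distance |VC| = r/sin(θ/2) = 17.406410/sin(6.0938°) = 163.970710
C = V + |VC|·bis = (-145.5060,25.2945)
T_A = V + ((C−V)·d_A)·d_A = V + 163.0442·d_A = (-141.2143,42.1635)
T_B = V + ((C−V)·d_B)·d_B = V + 163.0442·d_B = (-146.1398,7.8996)
sweep = 180° − θ = 167.8125°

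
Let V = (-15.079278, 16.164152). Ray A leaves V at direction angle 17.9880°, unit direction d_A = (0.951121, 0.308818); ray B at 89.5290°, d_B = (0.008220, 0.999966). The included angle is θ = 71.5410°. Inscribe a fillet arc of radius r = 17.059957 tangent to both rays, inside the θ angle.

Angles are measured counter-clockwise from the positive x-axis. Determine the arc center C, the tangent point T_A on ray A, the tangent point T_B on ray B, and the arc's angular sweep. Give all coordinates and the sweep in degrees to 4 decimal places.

center=(2.1748,39.7030) T_A=(7.4432,23.4769) T_B=(-14.8846,39.8433) sweep=108.4590

bisector direction at 53.7585° = (0.591190,0.806532)
center distance |VC| = r/sin(θ/2) = 17.059957/sin(35.7705°) = 29.185269
C = V + |VC|·bis = (2.1748,39.7030)
T_A = V + ((C−V)·d_A)·d_A = V + 23.6799·d_A = (7.4432,23.4769)
T_B = V + ((C−V)·d_B)·d_B = V + 23.6799·d_B = (-14.8846,39.8433)
sweep = 180° − θ = 108.4590°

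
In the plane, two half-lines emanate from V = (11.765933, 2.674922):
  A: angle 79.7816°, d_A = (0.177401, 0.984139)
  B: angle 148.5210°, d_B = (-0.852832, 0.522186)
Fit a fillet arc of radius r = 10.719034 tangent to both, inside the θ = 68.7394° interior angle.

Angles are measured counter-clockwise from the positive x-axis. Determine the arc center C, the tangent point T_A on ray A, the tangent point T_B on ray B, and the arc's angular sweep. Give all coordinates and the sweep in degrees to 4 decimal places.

center=(3.9972,20.0004) T_A=(14.5463,18.0989) T_B=(-1.6001,10.8589) sweep=111.2606

bisector direction at 114.1513° = (-0.409148,0.912468)
center distance |VC| = r/sin(θ/2) = 10.719034/sin(34.3697°) = 18.987517
C = V + |VC|·bis = (3.9972,20.0004)
T_A = V + ((C−V)·d_A)·d_A = V + 15.6725·d_A = (14.5463,18.0989)
T_B = V + ((C−V)·d_B)·d_B = V + 15.6725·d_B = (-1.6001,10.8589)
sweep = 180° − θ = 111.2606°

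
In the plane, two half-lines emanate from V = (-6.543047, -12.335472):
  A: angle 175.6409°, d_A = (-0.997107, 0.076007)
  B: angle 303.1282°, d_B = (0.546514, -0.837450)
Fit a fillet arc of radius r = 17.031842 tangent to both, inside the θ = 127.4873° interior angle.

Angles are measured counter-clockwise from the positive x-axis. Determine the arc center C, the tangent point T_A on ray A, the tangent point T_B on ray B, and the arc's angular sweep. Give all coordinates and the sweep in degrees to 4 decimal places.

bisector direction at 239.3845° = (-0.509273,-0.860605)
center distance |VC| = r/sin(θ/2) = 17.031842/sin(63.7437°) = 18.991293
C = V + |VC|·bis = (-16.2148,-28.6795)
T_A = V + ((C−V)·d_A)·d_A = V + 8.4015·d_A = (-14.9203,-11.6969)
T_B = V + ((C−V)·d_B)·d_B = V + 8.4015·d_B = (-1.9515,-19.3713)
sweep = 180° − θ = 52.5127°

center=(-16.2148,-28.6795) T_A=(-14.9203,-11.6969) T_B=(-1.9515,-19.3713) sweep=52.5127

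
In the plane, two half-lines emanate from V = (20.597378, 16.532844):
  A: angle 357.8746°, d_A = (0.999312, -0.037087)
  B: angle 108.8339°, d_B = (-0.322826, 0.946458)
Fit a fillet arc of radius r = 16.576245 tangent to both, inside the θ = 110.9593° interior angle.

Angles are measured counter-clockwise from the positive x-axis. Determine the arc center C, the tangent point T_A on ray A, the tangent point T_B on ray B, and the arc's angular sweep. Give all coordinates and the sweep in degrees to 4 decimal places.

center=(32.6055,32.6749) T_A=(31.9907,16.1100) T_B=(16.9168,27.3236) sweep=69.0407

bisector direction at 53.3542° = (0.596866,0.802341)
center distance |VC| = r/sin(θ/2) = 16.576245/sin(55.4796°) = 20.118634
C = V + |VC|·bis = (32.6055,32.6749)
T_A = V + ((C−V)·d_A)·d_A = V + 11.4012·d_A = (31.9907,16.1100)
T_B = V + ((C−V)·d_B)·d_B = V + 11.4012·d_B = (16.9168,27.3236)
sweep = 180° − θ = 69.0407°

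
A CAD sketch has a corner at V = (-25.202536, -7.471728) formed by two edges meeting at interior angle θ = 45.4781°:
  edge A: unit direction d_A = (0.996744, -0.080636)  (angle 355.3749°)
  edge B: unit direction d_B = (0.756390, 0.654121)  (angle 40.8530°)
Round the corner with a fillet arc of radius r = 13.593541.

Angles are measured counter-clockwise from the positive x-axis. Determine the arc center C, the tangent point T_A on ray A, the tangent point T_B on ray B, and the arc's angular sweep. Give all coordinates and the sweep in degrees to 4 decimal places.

bisector direction at 18.1140° = (0.950440,0.310908)
center distance |VC| = r/sin(θ/2) = 13.593541/sin(22.7390°) = 35.167711
C = V + |VC|·bis = (8.2223,3.4622)
T_A = V + ((C−V)·d_A)·d_A = V + 32.4343·d_A = (7.1261,-10.0871)
T_B = V + ((C−V)·d_B)·d_B = V + 32.4343·d_B = (-0.6695,13.7442)
sweep = 180° − θ = 134.5219°

center=(8.2223,3.4622) T_A=(7.1261,-10.0871) T_B=(-0.6695,13.7442) sweep=134.5219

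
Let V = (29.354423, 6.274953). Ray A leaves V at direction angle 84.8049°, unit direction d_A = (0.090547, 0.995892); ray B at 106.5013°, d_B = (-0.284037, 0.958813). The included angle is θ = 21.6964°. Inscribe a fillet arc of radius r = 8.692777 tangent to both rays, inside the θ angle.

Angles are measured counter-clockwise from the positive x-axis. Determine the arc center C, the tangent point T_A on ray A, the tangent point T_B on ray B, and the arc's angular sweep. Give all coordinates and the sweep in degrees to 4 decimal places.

center=(24.8047,52.2375) T_A=(33.4618,51.4504) T_B=(16.4700,49.7684) sweep=158.3036

bisector direction at 95.6531° = (-0.098505,0.995137)
center distance |VC| = r/sin(θ/2) = 8.692777/sin(10.8482°) = 46.187174
C = V + |VC|·bis = (24.8047,52.2375)
T_A = V + ((C−V)·d_A)·d_A = V + 45.3618·d_A = (33.4618,51.4504)
T_B = V + ((C−V)·d_B)·d_B = V + 45.3618·d_B = (16.4700,49.7684)
sweep = 180° − θ = 158.3036°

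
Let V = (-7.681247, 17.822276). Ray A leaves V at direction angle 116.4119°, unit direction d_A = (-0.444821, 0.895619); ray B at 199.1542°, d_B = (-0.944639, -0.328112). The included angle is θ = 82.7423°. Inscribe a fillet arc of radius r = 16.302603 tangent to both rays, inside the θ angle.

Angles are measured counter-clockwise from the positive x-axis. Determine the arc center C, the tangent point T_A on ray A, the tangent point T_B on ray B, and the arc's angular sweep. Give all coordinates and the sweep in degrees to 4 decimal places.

center=(-30.5160,27.1489) T_A=(-15.9151,34.4006) T_B=(-25.1669,11.7488) sweep=97.2577

bisector direction at 157.7831° = (-0.925759,0.378115)
center distance |VC| = r/sin(θ/2) = 16.302603/sin(41.3712°) = 24.666005
C = V + |VC|·bis = (-30.5160,27.1489)
T_A = V + ((C−V)·d_A)·d_A = V + 18.5105·d_A = (-15.9151,34.4006)
T_B = V + ((C−V)·d_B)·d_B = V + 18.5105·d_B = (-25.1669,11.7488)
sweep = 180° − θ = 97.2577°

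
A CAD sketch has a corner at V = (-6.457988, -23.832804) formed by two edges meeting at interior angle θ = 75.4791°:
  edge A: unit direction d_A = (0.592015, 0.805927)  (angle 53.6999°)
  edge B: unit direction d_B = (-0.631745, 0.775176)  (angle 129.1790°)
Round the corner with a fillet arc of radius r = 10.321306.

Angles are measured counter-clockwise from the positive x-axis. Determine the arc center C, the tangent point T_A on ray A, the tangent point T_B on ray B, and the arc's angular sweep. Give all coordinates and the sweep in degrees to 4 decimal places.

center=(-6.8816,-6.9753) T_A=(1.4366,-13.0856) T_B=(-14.8824,-13.4957) sweep=104.5209

bisector direction at 91.4394° = (-0.025120,0.999684)
center distance |VC| = r/sin(θ/2) = 10.321306/sin(37.7396°) = 16.862866
C = V + |VC|·bis = (-6.8816,-6.9753)
T_A = V + ((C−V)·d_A)·d_A = V + 13.3352·d_A = (1.4366,-13.0856)
T_B = V + ((C−V)·d_B)·d_B = V + 13.3352·d_B = (-14.8824,-13.4957)
sweep = 180° − θ = 104.5209°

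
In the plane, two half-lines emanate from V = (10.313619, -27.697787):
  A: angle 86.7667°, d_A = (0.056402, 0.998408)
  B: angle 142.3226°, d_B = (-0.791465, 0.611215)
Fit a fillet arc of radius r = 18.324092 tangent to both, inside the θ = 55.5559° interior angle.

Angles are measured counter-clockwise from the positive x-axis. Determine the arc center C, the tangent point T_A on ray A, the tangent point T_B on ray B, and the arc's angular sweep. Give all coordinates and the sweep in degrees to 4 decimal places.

bisector direction at 114.5447° = (-0.415402,0.909638)
center distance |VC| = r/sin(θ/2) = 18.324092/sin(27.7780°) = 39.318190
C = V + |VC|·bis = (-6.0192,8.0675)
T_A = V + ((C−V)·d_A)·d_A = V + 34.7872·d_A = (12.2757,7.0340)
T_B = V + ((C−V)·d_B)·d_B = V + 34.7872·d_B = (-17.2192,-6.4353)
sweep = 180° − θ = 124.4441°

center=(-6.0192,8.0675) T_A=(12.2757,7.0340) T_B=(-17.2192,-6.4353) sweep=124.4441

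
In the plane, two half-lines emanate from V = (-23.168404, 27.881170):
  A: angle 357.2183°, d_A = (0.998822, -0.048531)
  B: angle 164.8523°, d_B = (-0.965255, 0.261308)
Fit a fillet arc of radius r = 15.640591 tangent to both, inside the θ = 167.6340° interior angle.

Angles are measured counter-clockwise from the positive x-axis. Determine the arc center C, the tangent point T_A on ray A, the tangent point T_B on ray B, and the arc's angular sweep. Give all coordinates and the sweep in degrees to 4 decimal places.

center=(-20.7169,43.4211) T_A=(-21.4760,27.7989) T_B=(-24.8039,28.3239) sweep=12.3660

bisector direction at 81.0353° = (0.155826,0.987785)
center distance |VC| = r/sin(θ/2) = 15.640591/sin(83.8170°) = 15.732105
C = V + |VC|·bis = (-20.7169,43.4211)
T_A = V + ((C−V)·d_A)·d_A = V + 1.6944·d_A = (-21.4760,27.7989)
T_B = V + ((C−V)·d_B)·d_B = V + 1.6944·d_B = (-24.8039,28.3239)
sweep = 180° − θ = 12.3660°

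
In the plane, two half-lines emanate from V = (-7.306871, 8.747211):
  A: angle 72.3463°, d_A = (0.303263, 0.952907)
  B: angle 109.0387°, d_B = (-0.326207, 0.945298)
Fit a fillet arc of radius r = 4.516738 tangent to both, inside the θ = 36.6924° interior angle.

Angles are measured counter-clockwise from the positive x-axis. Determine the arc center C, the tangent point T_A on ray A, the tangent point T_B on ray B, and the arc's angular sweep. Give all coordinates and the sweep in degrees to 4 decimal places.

center=(-7.4803,23.0960) T_A=(-3.1763,21.7263) T_B=(-11.7500,21.6227) sweep=143.3076

bisector direction at 90.6925° = (-0.012086,0.999927)
center distance |VC| = r/sin(θ/2) = 4.516738/sin(18.3462°) = 14.349879
C = V + |VC|·bis = (-7.4803,23.0960)
T_A = V + ((C−V)·d_A)·d_A = V + 13.6205·d_A = (-3.1763,21.7263)
T_B = V + ((C−V)·d_B)·d_B = V + 13.6205·d_B = (-11.7500,21.6227)
sweep = 180° − θ = 143.3076°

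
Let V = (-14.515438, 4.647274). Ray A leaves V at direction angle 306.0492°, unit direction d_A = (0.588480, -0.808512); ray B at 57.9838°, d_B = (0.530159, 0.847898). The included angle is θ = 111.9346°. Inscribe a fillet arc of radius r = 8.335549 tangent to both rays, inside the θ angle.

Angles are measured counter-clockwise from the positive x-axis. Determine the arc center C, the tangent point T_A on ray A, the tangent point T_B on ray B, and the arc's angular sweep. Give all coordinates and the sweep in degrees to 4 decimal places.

bisector direction at 2.0165° = (0.999381,0.035187)
center distance |VC| = r/sin(θ/2) = 8.335549/sin(55.9673°) = 10.058362
C = V + |VC|·bis = (-4.4633,5.0012)
T_A = V + ((C−V)·d_A)·d_A = V + 5.6293·d_A = (-11.2027,0.0959)
T_B = V + ((C−V)·d_B)·d_B = V + 5.6293·d_B = (-11.5310,9.4204)
sweep = 180° − θ = 68.0654°

center=(-4.4633,5.0012) T_A=(-11.2027,0.0959) T_B=(-11.5310,9.4204) sweep=68.0654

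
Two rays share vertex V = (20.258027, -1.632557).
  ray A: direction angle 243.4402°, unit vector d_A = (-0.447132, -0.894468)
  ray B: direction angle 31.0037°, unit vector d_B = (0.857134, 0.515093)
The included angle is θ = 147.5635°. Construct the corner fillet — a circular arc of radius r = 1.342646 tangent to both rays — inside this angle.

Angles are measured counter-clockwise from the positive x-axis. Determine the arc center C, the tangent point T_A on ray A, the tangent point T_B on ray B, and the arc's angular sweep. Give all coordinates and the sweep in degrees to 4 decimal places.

center=(21.2844,-2.5822) T_A=(20.0834,-1.9819) T_B=(20.5928,-1.4314) sweep=32.4365

bisector direction at 317.2219° = (0.733990,-0.679160)
center distance |VC| = r/sin(θ/2) = 1.342646/sin(73.7818°) = 1.398291
C = V + |VC|·bis = (21.2844,-2.5822)
T_A = V + ((C−V)·d_A)·d_A = V + 0.3905·d_A = (20.0834,-1.9819)
T_B = V + ((C−V)·d_B)·d_B = V + 0.3905·d_B = (20.5928,-1.4314)
sweep = 180° − θ = 32.4365°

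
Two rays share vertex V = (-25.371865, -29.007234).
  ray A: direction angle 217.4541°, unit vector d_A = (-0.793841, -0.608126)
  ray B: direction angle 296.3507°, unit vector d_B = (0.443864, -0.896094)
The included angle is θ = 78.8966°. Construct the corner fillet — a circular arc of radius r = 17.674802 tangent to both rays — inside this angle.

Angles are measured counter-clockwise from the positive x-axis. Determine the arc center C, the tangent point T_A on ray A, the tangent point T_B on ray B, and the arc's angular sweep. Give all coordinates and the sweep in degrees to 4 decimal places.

center=(-31.6756,-56.1012) T_A=(-42.4241,-42.0702) T_B=(-15.8373,-48.2560) sweep=101.1034

bisector direction at 256.9024° = (-0.226611,-0.973985)
center distance |VC| = r/sin(θ/2) = 17.674802/sin(39.4483°) = 27.817613
C = V + |VC|·bis = (-31.6756,-56.1012)
T_A = V + ((C−V)·d_A)·d_A = V + 21.4807·d_A = (-42.4241,-42.0702)
T_B = V + ((C−V)·d_B)·d_B = V + 21.4807·d_B = (-15.8373,-48.2560)
sweep = 180° − θ = 101.1034°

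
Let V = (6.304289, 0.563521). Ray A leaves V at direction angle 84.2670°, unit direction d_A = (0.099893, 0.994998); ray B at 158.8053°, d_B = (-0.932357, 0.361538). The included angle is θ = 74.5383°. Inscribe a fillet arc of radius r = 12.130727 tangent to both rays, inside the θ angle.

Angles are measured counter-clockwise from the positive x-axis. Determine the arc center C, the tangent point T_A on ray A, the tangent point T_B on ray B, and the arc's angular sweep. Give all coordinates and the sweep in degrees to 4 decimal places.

center=(-4.1733,17.6372) T_A=(7.8967,16.4254) T_B=(-8.5590,6.3270) sweep=105.4617

bisector direction at 121.5361° = (-0.523036,0.852310)
center distance |VC| = r/sin(θ/2) = 12.130727/sin(37.2692°) = 20.032246
C = V + |VC|·bis = (-4.1733,17.6372)
T_A = V + ((C−V)·d_A)·d_A = V + 15.9417·d_A = (7.8967,16.4254)
T_B = V + ((C−V)·d_B)·d_B = V + 15.9417·d_B = (-8.5590,6.3270)
sweep = 180° − θ = 105.4617°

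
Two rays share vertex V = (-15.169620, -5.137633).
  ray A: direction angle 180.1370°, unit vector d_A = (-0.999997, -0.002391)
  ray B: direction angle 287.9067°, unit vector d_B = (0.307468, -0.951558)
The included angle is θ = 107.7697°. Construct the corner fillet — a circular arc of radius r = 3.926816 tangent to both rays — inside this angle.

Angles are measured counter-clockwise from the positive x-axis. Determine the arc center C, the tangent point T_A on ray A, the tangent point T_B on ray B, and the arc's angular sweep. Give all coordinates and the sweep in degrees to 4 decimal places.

bisector direction at 234.0219° = (-0.587477,-0.809241)
center distance |VC| = r/sin(θ/2) = 3.926816/sin(53.8849°) = 4.860919
C = V + |VC|·bis = (-18.0253,-9.0713)
T_A = V + ((C−V)·d_A)·d_A = V + 2.8651·d_A = (-18.0347,-5.1445)
T_B = V + ((C−V)·d_B)·d_B = V + 2.8651·d_B = (-14.2887,-7.8639)
sweep = 180° − θ = 72.2303°

center=(-18.0253,-9.0713) T_A=(-18.0347,-5.1445) T_B=(-14.2887,-7.8639) sweep=72.2303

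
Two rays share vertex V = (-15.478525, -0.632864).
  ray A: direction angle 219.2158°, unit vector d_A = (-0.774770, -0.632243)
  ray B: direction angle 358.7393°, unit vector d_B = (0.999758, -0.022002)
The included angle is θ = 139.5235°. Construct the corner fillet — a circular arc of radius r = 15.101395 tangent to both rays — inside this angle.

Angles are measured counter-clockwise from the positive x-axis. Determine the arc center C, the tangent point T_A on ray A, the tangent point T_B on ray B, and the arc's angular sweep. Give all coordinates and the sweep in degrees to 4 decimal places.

center=(-10.2444,-15.8531) T_A=(-19.7922,-4.1530) T_B=(-9.9122,-0.7554) sweep=40.4765

bisector direction at 288.9776° = (0.325198,-0.945646)
center distance |VC| = r/sin(θ/2) = 15.101395/sin(69.7618°) = 16.095068
C = V + |VC|·bis = (-10.2444,-15.8531)
T_A = V + ((C−V)·d_A)·d_A = V + 5.5677·d_A = (-19.7922,-4.1530)
T_B = V + ((C−V)·d_B)·d_B = V + 5.5677·d_B = (-9.9122,-0.7554)
sweep = 180° − θ = 40.4765°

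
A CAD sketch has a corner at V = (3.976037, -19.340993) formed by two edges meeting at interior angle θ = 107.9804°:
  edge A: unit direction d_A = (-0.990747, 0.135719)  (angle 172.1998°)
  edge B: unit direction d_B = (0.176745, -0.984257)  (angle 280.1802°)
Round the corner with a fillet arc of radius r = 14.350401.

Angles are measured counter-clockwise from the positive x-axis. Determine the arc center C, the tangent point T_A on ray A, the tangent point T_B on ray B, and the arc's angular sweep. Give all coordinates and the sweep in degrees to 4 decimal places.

bisector direction at 226.1900° = (-0.692269,-0.721639)
center distance |VC| = r/sin(θ/2) = 14.350401/sin(53.9902°) = 17.740276
C = V + |VC|·bis = (-8.3050,-32.1431)
T_A = V + ((C−V)·d_A)·d_A = V + 10.4299·d_A = (-6.3574,-17.9255)
T_B = V + ((C−V)·d_B)·d_B = V + 10.4299·d_B = (5.8195,-29.6067)
sweep = 180° − θ = 72.0196°

center=(-8.3050,-32.1431) T_A=(-6.3574,-17.9255) T_B=(5.8195,-29.6067) sweep=72.0196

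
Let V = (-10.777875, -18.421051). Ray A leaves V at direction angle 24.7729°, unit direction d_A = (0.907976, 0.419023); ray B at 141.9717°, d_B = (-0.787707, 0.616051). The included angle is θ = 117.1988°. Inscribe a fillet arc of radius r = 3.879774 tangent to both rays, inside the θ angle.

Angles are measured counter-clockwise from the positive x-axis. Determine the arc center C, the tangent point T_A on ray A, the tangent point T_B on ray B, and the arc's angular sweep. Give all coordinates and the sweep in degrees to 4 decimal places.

center=(-10.2532,-13.9059) T_A=(-8.6275,-17.4287) T_B=(-12.6434,-16.9621) sweep=62.8012

bisector direction at 83.3723° = (0.115417,0.993317)
center distance |VC| = r/sin(θ/2) = 3.879774/sin(58.5994°) = 4.545481
C = V + |VC|·bis = (-10.2532,-13.9059)
T_A = V + ((C−V)·d_A)·d_A = V + 2.3683·d_A = (-8.6275,-17.4287)
T_B = V + ((C−V)·d_B)·d_B = V + 2.3683·d_B = (-12.6434,-16.9621)
sweep = 180° − θ = 62.8012°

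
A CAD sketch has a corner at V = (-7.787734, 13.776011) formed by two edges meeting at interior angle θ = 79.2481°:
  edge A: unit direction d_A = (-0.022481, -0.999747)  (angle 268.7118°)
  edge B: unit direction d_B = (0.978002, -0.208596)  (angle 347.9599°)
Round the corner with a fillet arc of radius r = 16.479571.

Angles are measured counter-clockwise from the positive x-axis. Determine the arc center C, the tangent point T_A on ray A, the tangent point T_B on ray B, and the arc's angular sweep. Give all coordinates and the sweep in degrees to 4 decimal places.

bisector direction at 308.3358° = (0.620270,-0.784388)
center distance |VC| = r/sin(θ/2) = 16.479571/sin(39.6240°) = 25.840281
C = V + |VC|·bis = (8.2402,-6.4928)
T_A = V + ((C−V)·d_A)·d_A = V + 19.9034·d_A = (-8.2352,-6.1223)
T_B = V + ((C−V)·d_B)·d_B = V + 19.9034·d_B = (11.6778,9.6242)
sweep = 180° − θ = 100.7519°

center=(8.2402,-6.4928) T_A=(-8.2352,-6.1223) T_B=(11.6778,9.6242) sweep=100.7519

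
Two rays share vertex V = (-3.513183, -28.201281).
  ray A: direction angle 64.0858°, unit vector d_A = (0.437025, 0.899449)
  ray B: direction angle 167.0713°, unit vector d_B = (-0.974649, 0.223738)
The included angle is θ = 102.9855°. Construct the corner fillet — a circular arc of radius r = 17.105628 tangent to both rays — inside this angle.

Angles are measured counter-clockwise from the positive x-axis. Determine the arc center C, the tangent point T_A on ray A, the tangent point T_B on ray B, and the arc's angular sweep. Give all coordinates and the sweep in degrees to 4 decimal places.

center=(-12.9509,-8.4842) T_A=(2.4347,-15.9598) T_B=(-16.7781,-25.1562) sweep=77.0145

bisector direction at 115.5786° = (-0.431748,0.901994)
center distance |VC| = r/sin(θ/2) = 17.105628/sin(51.4928°) = 21.859407
C = V + |VC|·bis = (-12.9509,-8.4842)
T_A = V + ((C−V)·d_A)·d_A = V + 13.6100·d_A = (2.4347,-15.9598)
T_B = V + ((C−V)·d_B)·d_B = V + 13.6100·d_B = (-16.7781,-25.1562)
sweep = 180° − θ = 77.0145°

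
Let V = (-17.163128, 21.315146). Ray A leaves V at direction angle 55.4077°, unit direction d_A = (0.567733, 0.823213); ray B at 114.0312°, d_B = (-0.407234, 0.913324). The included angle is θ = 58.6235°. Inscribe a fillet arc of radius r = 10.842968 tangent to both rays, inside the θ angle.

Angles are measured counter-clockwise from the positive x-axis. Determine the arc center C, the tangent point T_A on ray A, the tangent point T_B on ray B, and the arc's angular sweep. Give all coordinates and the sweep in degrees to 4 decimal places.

bisector direction at 84.7194° = (0.092033,0.995756)
center distance |VC| = r/sin(θ/2) = 10.842968/sin(29.3117°) = 22.148336
C = V + |VC|·bis = (-15.1248,43.3695)
T_A = V + ((C−V)·d_A)·d_A = V + 19.3127·d_A = (-6.1987,37.2136)
T_B = V + ((C−V)·d_B)·d_B = V + 19.3127·d_B = (-25.0279,38.9539)
sweep = 180° − θ = 121.3765°

center=(-15.1248,43.3695) T_A=(-6.1987,37.2136) T_B=(-25.0279,38.9539) sweep=121.3765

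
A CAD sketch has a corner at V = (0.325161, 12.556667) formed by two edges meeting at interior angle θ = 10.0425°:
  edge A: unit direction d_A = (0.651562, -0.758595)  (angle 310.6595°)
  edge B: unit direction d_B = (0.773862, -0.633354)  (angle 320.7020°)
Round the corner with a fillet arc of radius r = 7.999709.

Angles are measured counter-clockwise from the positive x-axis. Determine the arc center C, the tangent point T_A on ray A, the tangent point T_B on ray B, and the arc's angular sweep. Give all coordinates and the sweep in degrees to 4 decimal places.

bisector direction at 315.6807° = (0.715458,-0.698656)
center distance |VC| = r/sin(θ/2) = 7.999709/sin(5.0213°) = 91.398915
C = V + |VC|·bis = (65.7172,-51.2997)
T_A = V + ((C−V)·d_A)·d_A = V + 91.0482·d_A = (59.6487,-56.5120)
T_B = V + ((C−V)·d_B)·d_B = V + 91.0482·d_B = (70.7839,-45.1090)
sweep = 180° − θ = 169.9575°

center=(65.7172,-51.2997) T_A=(59.6487,-56.5120) T_B=(70.7839,-45.1090) sweep=169.9575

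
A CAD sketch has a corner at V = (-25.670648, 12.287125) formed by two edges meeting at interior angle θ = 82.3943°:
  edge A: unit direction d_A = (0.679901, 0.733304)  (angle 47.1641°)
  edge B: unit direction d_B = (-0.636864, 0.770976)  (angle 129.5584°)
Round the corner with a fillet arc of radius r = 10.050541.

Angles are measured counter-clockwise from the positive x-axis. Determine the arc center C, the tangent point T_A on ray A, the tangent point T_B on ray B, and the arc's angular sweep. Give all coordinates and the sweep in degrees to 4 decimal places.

bisector direction at 88.3613° = (0.028598,0.999591)
center distance |VC| = r/sin(θ/2) = 10.050541/sin(41.1972°) = 15.259258
C = V + |VC|·bis = (-25.2343,27.5401)
T_A = V + ((C−V)·d_A)·d_A = V + 11.4818·d_A = (-17.8642,20.7068)
T_B = V + ((C−V)·d_B)·d_B = V + 11.4818·d_B = (-32.9830,21.1393)
sweep = 180° − θ = 97.6057°

center=(-25.2343,27.5401) T_A=(-17.8642,20.7068) T_B=(-32.9830,21.1393) sweep=97.6057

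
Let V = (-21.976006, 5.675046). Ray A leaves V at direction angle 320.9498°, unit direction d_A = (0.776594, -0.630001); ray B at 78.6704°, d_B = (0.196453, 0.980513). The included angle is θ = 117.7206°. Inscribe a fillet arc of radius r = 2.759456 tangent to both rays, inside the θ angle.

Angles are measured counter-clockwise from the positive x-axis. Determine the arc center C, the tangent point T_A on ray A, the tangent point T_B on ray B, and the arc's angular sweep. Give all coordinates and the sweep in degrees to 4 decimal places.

bisector direction at 19.8101° = (0.940821,0.338904)
center distance |VC| = r/sin(θ/2) = 2.759456/sin(58.8603°) = 3.224006
C = V + |VC|·bis = (-18.9428,6.7677)
T_A = V + ((C−V)·d_A)·d_A = V + 1.6672·d_A = (-20.6813,4.6247)
T_B = V + ((C−V)·d_B)·d_B = V + 1.6672·d_B = (-21.6485,7.3098)
sweep = 180° − θ = 62.2794°

center=(-18.9428,6.7677) T_A=(-20.6813,4.6247) T_B=(-21.6485,7.3098) sweep=62.2794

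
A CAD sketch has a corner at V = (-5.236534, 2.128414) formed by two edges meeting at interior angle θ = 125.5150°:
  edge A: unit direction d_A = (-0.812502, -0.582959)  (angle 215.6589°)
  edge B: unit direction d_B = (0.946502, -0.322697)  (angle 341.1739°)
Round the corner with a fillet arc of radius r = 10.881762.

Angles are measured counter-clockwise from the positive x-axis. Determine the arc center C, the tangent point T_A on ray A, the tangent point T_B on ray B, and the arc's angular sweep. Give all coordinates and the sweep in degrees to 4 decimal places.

center=(-3.4451,-9.9792) T_A=(-9.7887,-1.1377) T_B=(0.0664,0.3204) sweep=54.4850

bisector direction at 278.4164° = (0.146366,-0.989230)
center distance |VC| = r/sin(θ/2) = 10.881762/sin(62.7575°) = 12.239391
C = V + |VC|·bis = (-3.4451,-9.9792)
T_A = V + ((C−V)·d_A)·d_A = V + 5.6027·d_A = (-9.7887,-1.1377)
T_B = V + ((C−V)·d_B)·d_B = V + 5.6027·d_B = (0.0664,0.3204)
sweep = 180° − θ = 54.4850°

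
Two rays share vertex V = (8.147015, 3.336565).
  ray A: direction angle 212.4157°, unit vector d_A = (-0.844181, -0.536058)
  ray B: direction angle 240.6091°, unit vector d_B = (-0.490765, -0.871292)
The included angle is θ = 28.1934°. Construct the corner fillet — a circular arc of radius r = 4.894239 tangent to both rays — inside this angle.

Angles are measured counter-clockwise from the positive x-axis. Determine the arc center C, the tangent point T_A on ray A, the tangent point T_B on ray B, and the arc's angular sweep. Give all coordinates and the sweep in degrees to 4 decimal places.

bisector direction at 226.5124° = (-0.688198,-0.725523)
center distance |VC| = r/sin(θ/2) = 4.894239/sin(14.0967°) = 20.094663
C = V + |VC|·bis = (-5.6821,-11.2426)
T_A = V + ((C−V)·d_A)·d_A = V + 19.4895·d_A = (-8.3057,-7.1110)
T_B = V + ((C−V)·d_B)·d_B = V + 19.4895·d_B = (-1.4178,-13.6445)
sweep = 180° − θ = 151.8066°

center=(-5.6821,-11.2426) T_A=(-8.3057,-7.1110) T_B=(-1.4178,-13.6445) sweep=151.8066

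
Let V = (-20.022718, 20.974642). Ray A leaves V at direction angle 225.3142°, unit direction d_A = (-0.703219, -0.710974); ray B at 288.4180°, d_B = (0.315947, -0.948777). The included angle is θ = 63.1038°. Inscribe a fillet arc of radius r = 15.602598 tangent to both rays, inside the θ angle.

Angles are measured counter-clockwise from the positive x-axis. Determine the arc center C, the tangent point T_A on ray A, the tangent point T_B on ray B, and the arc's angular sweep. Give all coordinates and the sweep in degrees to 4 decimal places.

bisector direction at 256.8661° = (-0.227228,-0.973842)
center distance |VC| = r/sin(θ/2) = 15.602598/sin(31.5519°) = 29.817450
C = V + |VC|·bis = (-26.7981,-8.0628)
T_A = V + ((C−V)·d_A)·d_A = V + 25.4094·d_A = (-37.8911,2.9092)
T_B = V + ((C−V)·d_B)·d_B = V + 25.4094·d_B = (-11.9947,-3.1332)
sweep = 180° − θ = 116.8962°

center=(-26.7981,-8.0628) T_A=(-37.8911,2.9092) T_B=(-11.9947,-3.1332) sweep=116.8962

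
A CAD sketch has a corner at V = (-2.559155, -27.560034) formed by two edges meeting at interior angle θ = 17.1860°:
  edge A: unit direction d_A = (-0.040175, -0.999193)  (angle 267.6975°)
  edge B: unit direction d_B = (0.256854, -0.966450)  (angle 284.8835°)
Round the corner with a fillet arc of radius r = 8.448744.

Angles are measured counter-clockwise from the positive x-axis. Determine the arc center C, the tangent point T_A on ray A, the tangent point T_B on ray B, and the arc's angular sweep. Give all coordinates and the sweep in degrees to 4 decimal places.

center=(3.6365,-83.7652) T_A=(-4.8054,-83.4258) T_B=(11.8018,-81.5951) sweep=162.8140

bisector direction at 276.2905° = (0.109570,-0.993979)
center distance |VC| = r/sin(θ/2) = 8.448744/sin(8.5930°) = 56.545660
C = V + |VC|·bis = (3.6365,-83.7652)
T_A = V + ((C−V)·d_A)·d_A = V + 55.9109·d_A = (-4.8054,-83.4258)
T_B = V + ((C−V)·d_B)·d_B = V + 55.9109·d_B = (11.8018,-81.5951)
sweep = 180° − θ = 162.8140°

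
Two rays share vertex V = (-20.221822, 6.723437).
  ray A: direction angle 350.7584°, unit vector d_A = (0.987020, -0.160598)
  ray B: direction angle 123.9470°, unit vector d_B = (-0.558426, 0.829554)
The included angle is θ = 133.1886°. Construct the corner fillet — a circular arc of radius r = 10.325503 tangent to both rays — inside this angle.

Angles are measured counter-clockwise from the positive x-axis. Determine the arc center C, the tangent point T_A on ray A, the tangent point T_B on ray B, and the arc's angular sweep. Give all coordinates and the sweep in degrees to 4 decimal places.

center=(-14.1521,16.1971) T_A=(-15.8104,6.0057) T_B=(-22.7177,10.4311) sweep=46.8114

bisector direction at 57.3527° = (0.539466,0.842007)
center distance |VC| = r/sin(θ/2) = 10.325503/sin(66.5943°) = 11.251316
C = V + |VC|·bis = (-14.1521,16.1971)
T_A = V + ((C−V)·d_A)·d_A = V + 4.4695·d_A = (-15.8104,6.0057)
T_B = V + ((C−V)·d_B)·d_B = V + 4.4695·d_B = (-22.7177,10.4311)
sweep = 180° − θ = 46.8114°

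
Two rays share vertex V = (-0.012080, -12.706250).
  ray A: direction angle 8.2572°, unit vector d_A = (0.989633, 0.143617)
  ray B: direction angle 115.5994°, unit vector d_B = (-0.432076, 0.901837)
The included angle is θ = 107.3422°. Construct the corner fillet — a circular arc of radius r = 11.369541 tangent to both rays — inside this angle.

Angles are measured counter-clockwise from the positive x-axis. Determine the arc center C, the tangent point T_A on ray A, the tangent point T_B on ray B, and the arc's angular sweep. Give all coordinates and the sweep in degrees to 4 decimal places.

bisector direction at 61.9283° = (0.470576,0.882359)
center distance |VC| = r/sin(θ/2) = 11.369541/sin(53.6711°) = 14.112616
C = V + |VC|·bis = (6.6290,-0.2539)
T_A = V + ((C−V)·d_A)·d_A = V + 8.3606·d_A = (8.2618,-11.5055)
T_B = V + ((C−V)·d_B)·d_B = V + 8.3606·d_B = (-3.6245,-5.1664)
sweep = 180° − θ = 72.6578°

center=(6.6290,-0.2539) T_A=(8.2618,-11.5055) T_B=(-3.6245,-5.1664) sweep=72.6578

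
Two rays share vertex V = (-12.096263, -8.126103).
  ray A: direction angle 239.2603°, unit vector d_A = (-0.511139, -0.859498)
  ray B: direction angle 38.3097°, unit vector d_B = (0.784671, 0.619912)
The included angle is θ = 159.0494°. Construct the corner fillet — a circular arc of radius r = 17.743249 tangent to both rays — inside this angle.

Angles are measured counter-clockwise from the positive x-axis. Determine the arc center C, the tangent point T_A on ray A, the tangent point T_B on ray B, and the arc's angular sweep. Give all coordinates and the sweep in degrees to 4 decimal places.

center=(1.4772,-20.0150) T_A=(-13.7731,-10.9458) T_B=(-9.5221,-6.0924) sweep=20.9506

bisector direction at 318.7850° = (0.752242,-0.658886)
center distance |VC| = r/sin(θ/2) = 17.743249/sin(79.5247°) = 18.043981
C = V + |VC|·bis = (1.4772,-20.0150)
T_A = V + ((C−V)·d_A)·d_A = V + 3.2806·d_A = (-13.7731,-10.9458)
T_B = V + ((C−V)·d_B)·d_B = V + 3.2806·d_B = (-9.5221,-6.0924)
sweep = 180° − θ = 20.9506°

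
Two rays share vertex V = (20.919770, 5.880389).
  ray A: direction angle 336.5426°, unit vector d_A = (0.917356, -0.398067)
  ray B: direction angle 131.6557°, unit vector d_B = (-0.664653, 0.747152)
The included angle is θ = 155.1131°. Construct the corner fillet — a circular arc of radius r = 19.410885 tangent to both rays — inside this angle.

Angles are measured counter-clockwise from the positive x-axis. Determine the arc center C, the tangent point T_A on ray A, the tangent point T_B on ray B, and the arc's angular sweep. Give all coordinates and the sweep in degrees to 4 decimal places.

bisector direction at 54.0992° = (0.586384,0.810033)
center distance |VC| = r/sin(θ/2) = 19.410885/sin(77.5566°) = 19.877832
C = V + |VC|·bis = (32.5758,21.9821)
T_A = V + ((C−V)·d_A)·d_A = V + 4.2832·d_A = (24.8490,4.1754)
T_B = V + ((C−V)·d_B)·d_B = V + 4.2832·d_B = (18.0729,9.0806)
sweep = 180° − θ = 24.8869°

center=(32.5758,21.9821) T_A=(24.8490,4.1754) T_B=(18.0729,9.0806) sweep=24.8869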